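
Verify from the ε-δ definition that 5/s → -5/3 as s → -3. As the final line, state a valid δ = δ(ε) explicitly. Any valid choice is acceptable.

Fix ε > 0. We seek δ > 0 such that 0 < |s + 3| < δ implies |5/s + 5/3| < ε.
|5/s + 5/3| = 5·|-3 − s|/(3·|s|) = 5|s + 3|/(3|s|).
Require δ ≤ 3/2 so that |s| > 3 − 3/2 = 3/2, hence 3|s| > 9/2.
Then |5/s + 5/3| < 5|s + 3|/(9/2), which is < ε when |s + 3| < (9/10)ε.
Take δ = min(3/2, (9/10)ε). Then 0 < |s + 3| < δ gives both |s + 3| < 3/2 and |s + 3| < (9/10)ε, so |5/s + 5/3| < ε.

δ = min(3/2, (9/10)ε)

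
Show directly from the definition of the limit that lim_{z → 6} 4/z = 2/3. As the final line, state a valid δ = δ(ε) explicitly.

δ = min(3, (9/2)ε)

Suppose ε > 0. We seek δ > 0 such that 0 < |z − 6| < δ implies |4/z − (2/3)| < ε.
|4/z − (2/3)| = 4·|6 − z|/(6·|z|) = 4|z − 6|/(6|z|).
Restrict δ ≤ 3. Then |z − 6| < 3 gives |z| > 3, so 6|z| > 18.
Then |4/z − (2/3)| < 4|z − 6|/18, which is < ε when |z − 6| < (9/2)ε.
Take δ = min(3, (9/2)ε). Then 0 < |z − 6| < δ gives both |z − 6| < 3 and |z − 6| < (9/2)ε, so |4/z − (2/3)| < ε.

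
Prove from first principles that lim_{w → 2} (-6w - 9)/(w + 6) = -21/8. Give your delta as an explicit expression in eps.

Suppose eps > 0. We want delta > 0 with 0 < |w − 2| < delta ⇒ |(-6w - 9)/(w + 6) + 21/8| < eps.
Combining over a common denominator, (-6w - 9)/(w + 6) + 21/8 = [(-6w - 9)·8 − (-21)·(w + 6)] / [8·(w + 6)] = -27(w − 2) / (8(w + 6)).
So |(-6w - 9)/(w + 6) + 21/8| = 27|w − 2| / (8·|w + 6|).
Require delta ≤ 4, so |w + 6| ≥ |8| − |w − 2| > 8 − 4 = 4.
Hence |(-6w - 9)/(w + 6) + 21/8| < 27|w − 2|/(8·4) = (27/32)|w − 2|, which is < eps once |w − 2| < (32/27)eps.
Take delta = min(4, (32/27)eps). Then 0 < |w − 2| < delta forces both bounds, so |(-6w - 9)/(w + 6) + 21/8| < eps.

delta = min(4, (32/27)eps)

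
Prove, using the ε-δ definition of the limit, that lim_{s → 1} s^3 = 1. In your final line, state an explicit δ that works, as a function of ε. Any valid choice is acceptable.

Suppose ε > 0. We seek δ > 0 with 0 < |s − 1| < δ ⇒ |s^3 − 1| < ε.
Factor: s^3 − 1 = (s − 1)(s^2 + s + 1), so |s^3 − 1| = |s − 1|·|s^2 + s + 1|.
Restrict δ ≤ 1. Then |s − 1| < 1 gives |s| < 2, so by the triangle inequality |s^2 + s + 1| ≤ 2^2 + 2 + 1 = 7.
Hence |s^3 − 1| ≤ 7|s − 1|, which is < ε once |s − 1| < ε/7.
Take δ = min(1, ε/7). If 0 < |s − 1| < δ then both bounds hold and |s^3 − 1| ≤ 7|s − 1| < 7·(ε/7) = ε.

δ = min(1, ε/7)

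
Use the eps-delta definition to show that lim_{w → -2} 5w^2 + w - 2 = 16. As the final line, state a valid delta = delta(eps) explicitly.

delta = min(2, eps/29)

Let eps > 0 be given. We want delta > 0 such that 0 < |w + 2| < delta implies |(5w^2 + w - 2) − 16| < eps.
(5w^2 + w - 2) − 16 = 5w^2 + w - 18 = (w + 2)(5w - 9).
So |(5w^2 + w - 2) − 16| = |w + 2|·|5w - 9|.
Assume first that |w + 2| < 2, so |w| < 4. Then |5w - 9| ≤ 5·4 + 9 = 29.
Hence |(5w^2 + w - 2) − 16| ≤ 29|w + 2| < eps provided |w + 2| < eps/29.
Take delta = min(2, eps/29). Then 0 < |w + 2| < delta gives both |w + 2| < 2 and |w + 2| < eps/29, so |(5w^2 + w - 2) − 16| < eps.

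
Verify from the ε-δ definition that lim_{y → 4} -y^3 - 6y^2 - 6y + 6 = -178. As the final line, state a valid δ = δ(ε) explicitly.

Suppose ε > 0. We want δ > 0 such that 0 < |y − 4| < δ implies |(-y^3 - 6y^2 - 6y + 6) + 178| < ε.
(-y^3 - 6y^2 - 6y + 6) + 178 = -y^3 - 6y^2 - 6y + 184 = (y − 4)(-y^2 - 10y - 46).
So |(-y^3 - 6y^2 - 6y + 6) + 178| = |y − 4|·|-y^2 - 10y - 46|.
Require δ ≤ 1. Then |y − 4| < 1 gives |y| < 5, and by the triangle inequality |-y^2 - 10y - 46| ≤ 5^2 + 10·5 + 46 = 121.
Hence |(-y^3 - 6y^2 - 6y + 6) + 178| ≤ 121|y − 4| < ε provided |y − 4| < ε/121.
Take δ = min(1, ε/121). Then 0 < |y − 4| < δ gives both |y − 4| < 1 and |y − 4| < ε/121, so |(-y^3 - 6y^2 - 6y + 6) + 178| < ε.

δ = min(1, ε/121)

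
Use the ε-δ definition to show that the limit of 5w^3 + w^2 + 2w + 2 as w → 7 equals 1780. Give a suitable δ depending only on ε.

δ = min(1, ε/862)

Fix ε > 0. We want δ > 0 such that 0 < |w − 7| < δ implies |(5w^3 + w^2 + 2w + 2) − 1780| < ε.
(5w^3 + w^2 + 2w + 2) − 1780 = 5w^3 + w^2 + 2w - 1778 = (w − 7)(5w^2 + 36w + 254).
So |(5w^3 + w^2 + 2w + 2) − 1780| = |w − 7|·|5w^2 + 36w + 254|.
Require δ ≤ 1. Then |w − 7| < 1 gives |w| < 8, and by the triangle inequality |5w^2 + 36w + 254| ≤ 5·8^2 + 36·8 + 254 = 862.
Hence |(5w^3 + w^2 + 2w + 2) − 1780| ≤ 862|w − 7| < ε provided |w − 7| < ε/862.
Choosing δ = min(1, ε/862) ensures both conditions, hence |(5w^3 + w^2 + 2w + 2) − 1780| < ε.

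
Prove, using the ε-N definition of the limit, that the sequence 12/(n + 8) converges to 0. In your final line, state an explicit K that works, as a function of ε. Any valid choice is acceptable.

K = 12/ε

Suppose ε > 0. For n ≥ 1, |12/(n + 8) − 0| = 12/(n + 8) ≤ 12/n.
We need 12/n < ε, i.e. n > 12/ε.
Take K = 12/ε. If n > K then |12/(n + 8)| ≤ 12/n < ε.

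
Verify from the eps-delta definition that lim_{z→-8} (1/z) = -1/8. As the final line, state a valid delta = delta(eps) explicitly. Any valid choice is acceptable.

delta = min(4, 32eps)

Fix eps > 0. We seek delta > 0 such that 0 < |z + 8| < delta implies |1/z + 1/8| < eps.
|1/z + 1/8| = |-8 − z|/(8·|z|) = |z + 8|/(8|z|).
Require delta ≤ 4 so that |z| > 8 − 4 = 4, hence 8|z| > 32.
Then |1/z + 1/8| < |z + 8|/32, which is < eps when |z + 8| < 32eps.
Take delta = min(4, 32eps). Then 0 < |z + 8| < delta gives both |z + 8| < 4 and |z + 8| < 32eps, so |1/z + 1/8| < eps.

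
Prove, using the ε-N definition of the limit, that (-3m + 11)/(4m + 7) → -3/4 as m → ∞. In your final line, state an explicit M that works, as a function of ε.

M = (65/16)/ε

Let ε > 0 be given. For m ≥ 1, |(-3m + 11)/(4m + 7) + 3/4| = |65|/(4(4m + 7)) = 65/(4(4m + 7)).
Since 4m + 7 ≥ 4m for m ≥ 1, this is ≤ 65/(4·4m) = (65/16)/m.
So |(-3m + 11)/(4m + 7) + 3/4| < ε whenever m > (65/16)/ε.
Take M = (65/16)/ε. If m > M then |(-3m + 11)/(4m + 7) + 3/4| ≤ (65/16)/m < ε.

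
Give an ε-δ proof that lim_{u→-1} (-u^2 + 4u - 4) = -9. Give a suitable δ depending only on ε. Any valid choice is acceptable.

Suppose ε > 0. We want δ > 0 such that 0 < |u + 1| < δ implies |(-u^2 + 4u - 4) + 9| < ε.
(-u^2 + 4u - 4) + 9 = -u^2 + 4u + 5 = (u + 1)(-u + 5).
So |(-u^2 + 4u - 4) + 9| = |u + 1|·|-u + 5|.
Require δ ≤ 1. Then |u + 1| < 1 gives |u| < 2, and by the triangle inequality |-u + 5| ≤ 2 + 5 = 7.
Hence |(-u^2 + 4u - 4) + 9| ≤ 7|u + 1| < ε provided |u + 1| < ε/7.
Choosing δ = min(1, ε/7) ensures both conditions, hence |(-u^2 + 4u - 4) + 9| < ε.

δ = min(1, ε/7)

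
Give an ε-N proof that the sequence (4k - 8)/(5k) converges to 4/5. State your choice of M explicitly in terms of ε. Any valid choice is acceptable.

M = (8/5)/ε

Let ε > 0. For k ≥ 1, |(4k - 8)/(5k) − (4/5)| = |-40|/(5(5k)) = 40/(5(5k)).
Since 5k ≥ 5k for k ≥ 1, this is ≤ 40/(5·5k) = (8/5)/k.
So |(4k - 8)/(5k) − (4/5)| < ε whenever k > (8/5)/ε.
Take M = (8/5)/ε. If k > M then |(4k - 8)/(5k) − (4/5)| ≤ (8/5)/k < ε.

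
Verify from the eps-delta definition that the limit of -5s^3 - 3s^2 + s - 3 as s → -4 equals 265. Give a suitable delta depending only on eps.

Suppose eps > 0. We want delta > 0 such that 0 < |s + 4| < delta implies |(-5s^3 - 3s^2 + s - 3) − 265| < eps.
(-5s^3 - 3s^2 + s - 3) − 265 = -5s^3 - 3s^2 + s - 268 = (s + 4)(-5s^2 + 17s - 67).
So |(-5s^3 - 3s^2 + s - 3) − 265| = |s + 4|·|-5s^2 + 17s - 67|.
Require delta ≤ 1. Then |s + 4| < 1 gives |s| < 5, and by the triangle inequality |-5s^2 + 17s - 67| ≤ 5·5^2 + 17·5 + 67 = 277.
Hence |(-5s^3 - 3s^2 + s - 3) − 265| ≤ 277|s + 4| < eps provided |s + 4| < eps/277.
Choosing delta = min(1, eps/277) ensures both conditions, hence |(-5s^3 - 3s^2 + s - 3) − 265| < eps.

delta = min(1, eps/277)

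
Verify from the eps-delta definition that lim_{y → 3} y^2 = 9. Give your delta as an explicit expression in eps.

Fix eps > 0. We seek delta > 0 with 0 < |y − 3| < delta ⇒ |y^2 − 9| < eps.
Factor: y^2 − 9 = (y − 3)(y + 3), so |y^2 − 9| = |y − 3|·|y + 3|.
Restrict delta ≤ 1. Then |y − 3| < 1 gives |y| < 4, so by the triangle inequality |y + 3| ≤ 4 + 3 = 7.
Hence |y^2 − 9| ≤ 7|y − 3|, which is < eps once |y − 3| < eps/7.
Take delta = min(1, eps/7). If 0 < |y − 3| < delta then both bounds hold and |y^2 − 9| ≤ 7|y − 3| < 7·(eps/7) = eps.

delta = min(1, eps/7)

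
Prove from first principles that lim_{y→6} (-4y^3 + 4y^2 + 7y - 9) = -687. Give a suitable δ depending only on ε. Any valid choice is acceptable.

δ = min(2, ε/529)

Fix ε > 0. We want δ > 0 such that 0 < |y − 6| < δ implies |(-4y^3 + 4y^2 + 7y - 9) + 687| < ε.
(-4y^3 + 4y^2 + 7y - 9) + 687 = -4y^3 + 4y^2 + 7y + 678 = (y − 6)(-4y^2 - 20y - 113).
So |(-4y^3 + 4y^2 + 7y - 9) + 687| = |y − 6|·|-4y^2 - 20y - 113|.
Require δ ≤ 2. Then |y − 6| < 2 gives |y| < 8, and by the triangle inequality |-4y^2 - 20y - 113| ≤ 4·8^2 + 20·8 + 113 = 529.
Hence |(-4y^3 + 4y^2 + 7y - 9) + 687| ≤ 529|y − 6| < ε provided |y − 6| < ε/529.
Take δ = min(2, ε/529). Then 0 < |y − 6| < δ gives both |y − 6| < 2 and |y − 6| < ε/529, so |(-4y^3 + 4y^2 + 7y - 9) + 687| < ε.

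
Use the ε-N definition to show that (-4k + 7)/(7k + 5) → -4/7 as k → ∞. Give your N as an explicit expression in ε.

N = (69/49)/ε

Suppose ε > 0. For k ≥ 1, |(-4k + 7)/(7k + 5) + 4/7| = |69|/(7(7k + 5)) = 69/(7(7k + 5)).
Since 7k + 5 ≥ 7k for k ≥ 1, this is ≤ 69/(7·7k) = (69/49)/k.
So |(-4k + 7)/(7k + 5) + 4/7| < ε whenever k > (69/49)/ε.
Take N = (69/49)/ε. If k > N then |(-4k + 7)/(7k + 5) + 4/7| ≤ (69/49)/k < ε.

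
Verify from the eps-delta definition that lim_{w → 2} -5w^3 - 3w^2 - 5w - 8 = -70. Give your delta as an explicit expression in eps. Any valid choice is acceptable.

delta = min(1, eps/115)

Let eps > 0. We want delta > 0 such that 0 < |w − 2| < delta implies |(-5w^3 - 3w^2 - 5w - 8) + 70| < eps.
(-5w^3 - 3w^2 - 5w - 8) + 70 = -5w^3 - 3w^2 - 5w + 62 = (w − 2)(-5w^2 - 13w - 31).
So |(-5w^3 - 3w^2 - 5w - 8) + 70| = |w − 2|·|-5w^2 - 13w - 31|.
Require delta ≤ 1. Then |w − 2| < 1 gives |w| < 3, and by the triangle inequality |-5w^2 - 13w - 31| ≤ 5·3^2 + 13·3 + 31 = 115.
Hence |(-5w^3 - 3w^2 - 5w - 8) + 70| ≤ 115|w − 2| < eps provided |w − 2| < eps/115.
Take delta = min(1, eps/115). Then 0 < |w − 2| < delta gives both |w − 2| < 1 and |w − 2| < eps/115, so |(-5w^3 - 3w^2 - 5w - 8) + 70| < eps.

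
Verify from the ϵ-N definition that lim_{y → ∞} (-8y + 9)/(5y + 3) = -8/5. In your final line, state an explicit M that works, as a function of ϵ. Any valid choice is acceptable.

M = (69/25)/ϵ

Let ϵ > 0 be given. We seek M > 0 such that y > M implies |(-8y + 9)/(5y + 3) + 8/5| < ϵ.
(-8y + 9)/(5y + 3) + 8/5 = (5(-8y + 9) − (-8)(5y + 3)) / (5(5y + 3)) = 69/(5(5y + 3)).
For y > 0 we have 5y + 3 > 5y, so |(-8y + 9)/(5y + 3) + 8/5| = 69/(5(5y + 3)) < 69/(5·5y) = (69/25)/y.
Thus |(-8y + 9)/(5y + 3) + 8/5| < ϵ whenever y > (69/25)/ϵ.
Take M = (69/25)/ϵ. If y > M then |(-8y + 9)/(5y + 3) + 8/5| < (69/25)/y < ϵ.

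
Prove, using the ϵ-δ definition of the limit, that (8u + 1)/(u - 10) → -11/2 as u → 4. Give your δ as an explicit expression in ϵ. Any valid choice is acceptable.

δ = min(3, (2/9)ϵ)

Let ϵ > 0. We want δ > 0 with 0 < |u − 4| < δ ⇒ |(8u + 1)/(u - 10) + 11/2| < ϵ.
Combining over a common denominator, (8u + 1)/(u - 10) + 11/2 = [(8u + 1)·(-6) − 33·(u - 10)] / [(-6)·(u - 10)] = -81(u − 4) / ((-6)(u - 10)).
So |(8u + 1)/(u - 10) + 11/2| = 81|u − 4| / (6·|u − 10|).
Restrict δ ≤ 3. Then |u − 4| < 3 gives |u − 10| = |(u − 4) + (-6)| ≥ 6 − 3 = 3.
Hence |(8u + 1)/(u - 10) + 11/2| < 81|u − 4|/(6·3) = (9/2)|u − 4|, which is < ϵ once |u − 4| < (2/9)ϵ.
Take δ = min(3, (2/9)ϵ). Then 0 < |u − 4| < δ forces both bounds, so |(8u + 1)/(u - 10) + 11/2| < ϵ.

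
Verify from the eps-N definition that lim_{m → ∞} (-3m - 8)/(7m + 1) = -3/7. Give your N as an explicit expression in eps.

N = (53/49)/eps

Let eps > 0. For m ≥ 1, |(-3m - 8)/(7m + 1) + 3/7| = |-53|/(7(7m + 1)) = 53/(7(7m + 1)).
Since 7m + 1 ≥ 7m for m ≥ 1, this is ≤ 53/(7·7m) = (53/49)/m.
So |(-3m - 8)/(7m + 1) + 3/7| < eps whenever m > (53/49)/eps.
Take N = (53/49)/eps. If m > N then |(-3m - 8)/(7m + 1) + 3/7| ≤ (53/49)/m < eps.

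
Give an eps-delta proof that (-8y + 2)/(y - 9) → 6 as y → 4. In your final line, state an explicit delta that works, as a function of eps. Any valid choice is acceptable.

Let eps > 0. We want delta > 0 with 0 < |y − 4| < delta ⇒ |(-8y + 2)/(y - 9) − 6| < eps.
Combining over a common denominator, (-8y + 2)/(y - 9) − 6 = [(-8y + 2)·(-5) − (-30)·(y - 9)] / [(-5)·(y - 9)] = 70(y − 4) / ((-5)(y - 9)).
So |(-8y + 2)/(y - 9) − 6| = 70|y − 4| / (5·|y − 9|).
Require delta ≤ 5/2, so |y − 9| ≥ |-5| − |y − 4| > 5 − 5/2 = 5/2.
Hence |(-8y + 2)/(y - 9) − 6| < 70|y − 4|/(5·(5/2)) = (28/5)|y − 4|, which is < eps once |y − 4| < (5/28)eps.
Take delta = min(5/2, (5/28)eps). Then 0 < |y − 4| < delta forces both bounds, so |(-8y + 2)/(y - 9) − 6| < eps.

delta = min(5/2, (5/28)eps)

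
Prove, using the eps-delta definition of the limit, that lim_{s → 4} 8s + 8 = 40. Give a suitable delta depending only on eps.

delta = eps/8

Fix eps > 0. We need delta > 0 so that 0 < |s − 4| < delta implies |(8s + 8) − 40| < eps.
|(8s + 8) − 40| = |8s - 32| = 8|s − 4|.
So 8|s − 4| < eps exactly when |s − 4| < eps/8.
Choosing delta = eps/8 gives |(8s + 8) − 40| = 8|s − 4| < eps whenever |s − 4| < delta.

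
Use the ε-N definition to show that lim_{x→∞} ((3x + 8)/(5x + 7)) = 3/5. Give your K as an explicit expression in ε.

Let ε > 0. We seek K > 0 such that x > K implies |(3x + 8)/(5x + 7) − (3/5)| < ε.
(3x + 8)/(5x + 7) − (3/5) = (5(3x + 8) − 3(5x + 7)) / (5(5x + 7)) = 19/(5(5x + 7)).
For x > 0 we have 5x + 7 > 5x, so |(3x + 8)/(5x + 7) − (3/5)| = 19/(5(5x + 7)) < 19/(5·5x) = (19/25)/x.
Thus |(3x + 8)/(5x + 7) − (3/5)| < ε whenever x > (19/25)/ε.
Take K = (19/25)/ε. If x > K then |(3x + 8)/(5x + 7) − (3/5)| < (19/25)/x < ε.

K = (19/25)/ε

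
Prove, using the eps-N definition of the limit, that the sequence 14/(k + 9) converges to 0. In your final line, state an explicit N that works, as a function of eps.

N = 14/eps

Suppose eps > 0. For k ≥ 1, |14/(k + 9) − 0| = 14/(k + 9) ≤ 14/k.
We need 14/k < eps, i.e. k > 14/eps.
Take N = 14/eps. If k > N then |14/(k + 9)| ≤ 14/k < eps.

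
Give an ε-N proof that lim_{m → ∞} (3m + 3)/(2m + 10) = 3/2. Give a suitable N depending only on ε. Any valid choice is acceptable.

Let ε > 0 be given. For m ≥ 1, |(3m + 3)/(2m + 10) − (3/2)| = |-24|/(2(2m + 10)) = 24/(2(2m + 10)).
Since 2m + 10 ≥ 2m for m ≥ 1, this is ≤ 24/(2·2m) = 6/m.
So |(3m + 3)/(2m + 10) − (3/2)| < ε whenever m > 6/ε.
Take N = 6/ε. If m > N then |(3m + 3)/(2m + 10) − (3/2)| ≤ 6/m < ε.

N = 6/ε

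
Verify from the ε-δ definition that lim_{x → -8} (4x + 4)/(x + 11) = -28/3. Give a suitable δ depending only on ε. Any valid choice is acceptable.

Fix ε > 0. We want δ > 0 with 0 < |x + 8| < δ ⇒ |(4x + 4)/(x + 11) + 28/3| < ε.
Combining over a common denominator, (4x + 4)/(x + 11) + 28/3 = [(4x + 4)·3 − (-28)·(x + 11)] / [3·(x + 11)] = 40(x + 8) / (3(x + 11)).
So |(4x + 4)/(x + 11) + 28/3| = 40|x + 8| / (3·|x + 11|).
Restrict δ ≤ 3/2. Then |x + 8| < 3/2 gives |x + 11| = |(x + 8) + 3| ≥ 3 − 3/2 = 3/2.
Hence |(4x + 4)/(x + 11) + 28/3| < 40|x + 8|/(3·(3/2)) = (80/9)|x + 8|, which is < ε once |x + 8| < (9/80)ε.
Take δ = min(3/2, (9/80)ε). Then 0 < |x + 8| < δ forces both bounds, so |(4x + 4)/(x + 11) + 28/3| < ε.

δ = min(3/2, (9/80)ε)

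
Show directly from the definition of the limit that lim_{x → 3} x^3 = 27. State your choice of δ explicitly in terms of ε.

Fix ε > 0. We seek δ > 0 with 0 < |x − 3| < δ ⇒ |x^3 − 27| < ε.
Factor: x^3 − 27 = (x − 3)(x^2 + 3x + 9), so |x^3 − 27| = |x − 3|·|x^2 + 3x + 9|.
Restrict δ ≤ 1. Then |x − 3| < 1 gives |x| < 4, so by the triangle inequality |x^2 + 3x + 9| ≤ 4^2 + 3·4 + 9 = 37.
Hence |x^3 − 27| ≤ 37|x − 3|, which is < ε once |x − 3| < ε/37.
Take δ = min(1, ε/37). If 0 < |x − 3| < δ then both bounds hold and |x^3 − 27| ≤ 37|x − 3| < 37·(ε/37) = ε.

δ = min(1, ε/37)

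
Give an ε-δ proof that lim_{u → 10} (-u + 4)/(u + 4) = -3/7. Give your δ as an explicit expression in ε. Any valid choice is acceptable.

Suppose ε > 0. We want δ > 0 with 0 < |u − 10| < δ ⇒ |(-u + 4)/(u + 4) + 3/7| < ε.
Combining over a common denominator, (-u + 4)/(u + 4) + 3/7 = [(-u + 4)·14 − (-6)·(u + 4)] / [14·(u + 4)] = -8(u − 10) / (14(u + 4)).
So |(-u + 4)/(u + 4) + 3/7| = 8|u − 10| / (14·|u + 4|).
Require δ ≤ 7, so |u + 4| ≥ |14| − |u − 10| > 14 − 7 = 7.
Hence |(-u + 4)/(u + 4) + 3/7| < 8|u − 10|/(14·7) = (4/49)|u − 10|, which is < ε once |u − 10| < (49/4)ε.
Take δ = min(7, (49/4)ε). Then 0 < |u − 10| < δ forces both bounds, so |(-u + 4)/(u + 4) + 3/7| < ε.

δ = min(7, (49/4)ε)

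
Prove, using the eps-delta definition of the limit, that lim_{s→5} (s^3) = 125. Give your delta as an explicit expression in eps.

delta = min(1, eps/91)

Let eps > 0 be given. We seek delta > 0 with 0 < |s − 5| < delta ⇒ |s^3 − 125| < eps.
Factor: s^3 − 125 = (s − 5)(s^2 + 5s + 25), so |s^3 − 125| = |s − 5|·|s^2 + 5s + 25|.
Restrict delta ≤ 1. Then |s − 5| < 1 gives |s| < 6, so by the triangle inequality |s^2 + 5s + 25| ≤ 6^2 + 5·6 + 25 = 91.
Hence |s^3 − 125| ≤ 91|s − 5|, which is < eps once |s − 5| < eps/91.
Take delta = min(1, eps/91). If 0 < |s − 5| < delta then both bounds hold and |s^3 − 125| ≤ 91|s − 5| < 91·(eps/91) = eps.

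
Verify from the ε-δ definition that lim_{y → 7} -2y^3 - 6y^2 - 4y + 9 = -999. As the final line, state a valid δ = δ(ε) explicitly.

Let ε > 0 be given. We want δ > 0 such that 0 < |y − 7| < δ implies |(-2y^3 - 6y^2 - 4y + 9) + 999| < ε.
(-2y^3 - 6y^2 - 4y + 9) + 999 = -2y^3 - 6y^2 - 4y + 1008 = (y − 7)(-2y^2 - 20y - 144).
So |(-2y^3 - 6y^2 - 4y + 9) + 999| = |y − 7|·|-2y^2 - 20y - 144|.
Require δ ≤ 1. Then |y − 7| < 1 gives |y| < 8, and by the triangle inequality |-2y^2 - 20y - 144| ≤ 2·8^2 + 20·8 + 144 = 432.
Hence |(-2y^3 - 6y^2 - 4y + 9) + 999| ≤ 432|y − 7| < ε provided |y − 7| < ε/432.
Take δ = min(1, ε/432). Then 0 < |y − 7| < δ gives both |y − 7| < 1 and |y − 7| < ε/432, so |(-2y^3 - 6y^2 - 4y + 9) + 999| < ε.

δ = min(1, ε/432)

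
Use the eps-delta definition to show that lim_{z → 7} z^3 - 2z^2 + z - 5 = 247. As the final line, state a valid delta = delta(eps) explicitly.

Let eps > 0 be given. We want delta > 0 such that 0 < |z − 7| < delta implies |(z^3 - 2z^2 + z - 5) − 247| < eps.
(z^3 - 2z^2 + z - 5) − 247 = z^3 - 2z^2 + z - 252 = (z − 7)(z^2 + 5z + 36).
So |(z^3 - 2z^2 + z - 5) − 247| = |z − 7|·|z^2 + 5z + 36|.
Require delta ≤ 1. Then |z − 7| < 1 gives |z| < 8, and by the triangle inequality |z^2 + 5z + 36| ≤ 8^2 + 5·8 + 36 = 140.
Hence |(z^3 - 2z^2 + z - 5) − 247| ≤ 140|z − 7| < eps provided |z − 7| < eps/140.
Choosing delta = min(1, eps/140) ensures both conditions, hence |(z^3 - 2z^2 + z - 5) − 247| < eps.

delta = min(1, eps/140)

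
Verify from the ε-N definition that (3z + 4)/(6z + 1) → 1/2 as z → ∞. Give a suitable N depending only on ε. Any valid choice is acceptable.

Fix ε > 0. We seek N > 0 such that z > N implies |(3z + 4)/(6z + 1) − (1/2)| < ε.
(3z + 4)/(6z + 1) − (1/2) = (6(3z + 4) − 3(6z + 1)) / (6(6z + 1)) = 21/(6(6z + 1)).
For z > 0 we have 6z + 1 > 6z, so |(3z + 4)/(6z + 1) − (1/2)| = 21/(6(6z + 1)) < 21/(6·6z) = (7/12)/z.
Thus |(3z + 4)/(6z + 1) − (1/2)| < ε whenever z > (7/12)/ε.
Take N = (7/12)/ε. If z > N then |(3z + 4)/(6z + 1) − (1/2)| < (7/12)/z < ε.

N = (7/12)/ε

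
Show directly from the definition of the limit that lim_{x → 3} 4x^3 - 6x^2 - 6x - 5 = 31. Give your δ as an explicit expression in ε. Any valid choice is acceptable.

δ = min(1, ε/100)

Let ε > 0 be given. We want δ > 0 such that 0 < |x − 3| < δ implies |(4x^3 - 6x^2 - 6x - 5) − 31| < ε.
(4x^3 - 6x^2 - 6x - 5) − 31 = 4x^3 - 6x^2 - 6x - 36 = (x − 3)(4x^2 + 6x + 12).
So |(4x^3 - 6x^2 - 6x - 5) − 31| = |x − 3|·|4x^2 + 6x + 12|.
Assume first that |x − 3| < 1, so |x| < 4. Then |4x^2 + 6x + 12| ≤ 4·4^2 + 6·4 + 12 = 100.
Hence |(4x^3 - 6x^2 - 6x - 5) − 31| ≤ 100|x − 3| < ε provided |x − 3| < ε/100.
Choosing δ = min(1, ε/100) ensures both conditions, hence |(4x^3 - 6x^2 - 6x - 5) − 31| < ε.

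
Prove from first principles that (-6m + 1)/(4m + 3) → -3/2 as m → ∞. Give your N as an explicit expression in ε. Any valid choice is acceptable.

Fix ε > 0. For m ≥ 1, |(-6m + 1)/(4m + 3) + 3/2| = |22|/(4(4m + 3)) = 22/(4(4m + 3)).
Since 4m + 3 ≥ 4m for m ≥ 1, this is ≤ 22/(4·4m) = (11/8)/m.
So |(-6m + 1)/(4m + 3) + 3/2| < ε whenever m > (11/8)/ε.
Take N = (11/8)/ε. If m > N then |(-6m + 1)/(4m + 3) + 3/2| ≤ (11/8)/m < ε.

N = (11/8)/ε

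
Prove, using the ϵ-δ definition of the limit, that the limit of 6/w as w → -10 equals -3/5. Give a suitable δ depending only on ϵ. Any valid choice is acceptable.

δ = min(5, (25/3)ϵ)

Let ϵ > 0. We seek δ > 0 such that 0 < |w + 10| < δ implies |6/w + 3/5| < ϵ.
|6/w + 3/5| = 6·|-10 − w|/(10·|w|) = 6|w + 10|/(10|w|).
Require δ ≤ 5 so that |w| > 10 − 5 = 5, hence 10|w| > 50.
Then |6/w + 3/5| < 6|w + 10|/50, which is < ϵ when |w + 10| < (25/3)ϵ.
Take δ = min(5, (25/3)ϵ). Then 0 < |w + 10| < δ gives both |w + 10| < 5 and |w + 10| < (25/3)ϵ, so |6/w + 3/5| < ϵ.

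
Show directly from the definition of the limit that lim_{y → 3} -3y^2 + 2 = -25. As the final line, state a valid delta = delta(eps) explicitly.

Let eps > 0. We want delta > 0 such that 0 < |y − 3| < delta implies |(-3y^2 + 2) + 25| < eps.
(-3y^2 + 2) + 25 = -3y^2 + 27 = (y − 3)(-3y - 9).
So |(-3y^2 + 2) + 25| = |y − 3|·|-3y - 9|.
Require delta ≤ 1. Then |y − 3| < 1 gives |y| < 4, and by the triangle inequality |-3y - 9| ≤ 3·4 + 9 = 21.
Hence |(-3y^2 + 2) + 25| ≤ 21|y − 3| < eps provided |y − 3| < eps/21.
Choosing delta = min(1, eps/21) ensures both conditions, hence |(-3y^2 + 2) + 25| < eps.

delta = min(1, eps/21)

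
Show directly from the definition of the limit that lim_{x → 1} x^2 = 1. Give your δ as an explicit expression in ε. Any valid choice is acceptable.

δ = min(1, ε/3)

Fix ε > 0. We seek δ > 0 with 0 < |x − 1| < δ ⇒ |x^2 − 1| < ε.
Factor: x^2 − 1 = (x − 1)(x + 1), so |x^2 − 1| = |x − 1|·|x + 1|.
Restrict δ ≤ 1. Then |x − 1| < 1 gives |x| < 2, so by the triangle inequality |x + 1| ≤ 2 + 1 = 3.
Hence |x^2 − 1| ≤ 3|x − 1|, which is < ε once |x − 1| < ε/3.
Take δ = min(1, ε/3). If 0 < |x − 1| < δ then both bounds hold and |x^2 − 1| ≤ 3|x − 1| < 3·(ε/3) = ε.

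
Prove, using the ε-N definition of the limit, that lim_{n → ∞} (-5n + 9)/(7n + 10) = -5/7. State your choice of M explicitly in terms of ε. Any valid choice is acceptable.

M = (113/49)/ε

Let ε > 0 be given. For n ≥ 1, |(-5n + 9)/(7n + 10) + 5/7| = |113|/(7(7n + 10)) = 113/(7(7n + 10)).
Since 7n + 10 ≥ 7n for n ≥ 1, this is ≤ 113/(7·7n) = (113/49)/n.
So |(-5n + 9)/(7n + 10) + 5/7| < ε whenever n > (113/49)/ε.
Take M = (113/49)/ε. If n > M then |(-5n + 9)/(7n + 10) + 5/7| ≤ (113/49)/n < ε.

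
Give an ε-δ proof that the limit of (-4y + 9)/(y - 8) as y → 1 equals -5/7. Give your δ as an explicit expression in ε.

Let ε > 0 be given. We want δ > 0 with 0 < |y − 1| < δ ⇒ |(-4y + 9)/(y - 8) + 5/7| < ε.
Combining over a common denominator, (-4y + 9)/(y - 8) + 5/7 = [(-4y + 9)·(-7) − 5·(y - 8)] / [(-7)·(y - 8)] = 23(y − 1) / ((-7)(y - 8)).
So |(-4y + 9)/(y - 8) + 5/7| = 23|y − 1| / (7·|y − 8|).
Require δ ≤ 7/2, so |y − 8| ≥ |-7| − |y − 1| > 7 − 7/2 = 7/2.
Hence |(-4y + 9)/(y - 8) + 5/7| < 23|y − 1|/(7·(7/2)) = (46/49)|y − 1|, which is < ε once |y − 1| < (49/46)ε.
Take δ = min(7/2, (49/46)ε). Then 0 < |y − 1| < δ forces both bounds, so |(-4y + 9)/(y - 8) + 5/7| < ε.

δ = min(7/2, (49/46)ε)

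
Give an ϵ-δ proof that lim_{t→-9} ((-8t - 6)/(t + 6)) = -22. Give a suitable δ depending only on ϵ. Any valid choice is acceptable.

Fix ϵ > 0. We want δ > 0 with 0 < |t + 9| < δ ⇒ |(-8t - 6)/(t + 6) + 22| < ϵ.
Combining over a common denominator, (-8t - 6)/(t + 6) + 22 = [(-8t - 6)·(-3) − 66·(t + 6)] / [(-3)·(t + 6)] = -42(t + 9) / ((-3)(t + 6)).
So |(-8t - 6)/(t + 6) + 22| = 42|t + 9| / (3·|t + 6|).
Restrict δ ≤ 3/2. Then |t + 9| < 3/2 gives |t + 6| = |(t + 9) + (-3)| ≥ 3 − 3/2 = 3/2.
Hence |(-8t - 6)/(t + 6) + 22| < 42|t + 9|/(3·(3/2)) = (28/3)|t + 9|, which is < ϵ once |t + 9| < (3/28)ϵ.
Take δ = min(3/2, (3/28)ϵ). Then 0 < |t + 9| < δ forces both bounds, so |(-8t - 6)/(t + 6) + 22| < ϵ.

δ = min(3/2, (3/28)ϵ)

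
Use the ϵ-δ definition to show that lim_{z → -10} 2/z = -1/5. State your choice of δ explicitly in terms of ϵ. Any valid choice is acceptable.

Fix ϵ > 0. We seek δ > 0 such that 0 < |z + 10| < δ implies |2/z + 1/5| < ϵ.
|2/z + 1/5| = 2·|-10 − z|/(10·|z|) = 2|z + 10|/(10|z|).
Require δ ≤ 5 so that |z| > 10 − 5 = 5, hence 10|z| > 50.
Then |2/z + 1/5| < 2|z + 10|/50, which is < ϵ when |z + 10| < 25ϵ.
Take δ = min(5, 25ϵ). Then 0 < |z + 10| < δ gives both |z + 10| < 5 and |z + 10| < 25ϵ, so |2/z + 1/5| < ϵ.

δ = min(5, 25ϵ)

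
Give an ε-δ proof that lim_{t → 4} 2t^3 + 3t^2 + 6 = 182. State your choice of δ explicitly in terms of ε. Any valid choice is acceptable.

δ = min(1, ε/149)

Suppose ε > 0. We want δ > 0 such that 0 < |t − 4| < δ implies |(2t^3 + 3t^2 + 6) − 182| < ε.
(2t^3 + 3t^2 + 6) − 182 = 2t^3 + 3t^2 - 176 = (t − 4)(2t^2 + 11t + 44).
So |(2t^3 + 3t^2 + 6) − 182| = |t − 4|·|2t^2 + 11t + 44|.
Assume first that |t − 4| < 1, so |t| < 5. Then |2t^2 + 11t + 44| ≤ 2·5^2 + 11·5 + 44 = 149.
Hence |(2t^3 + 3t^2 + 6) − 182| ≤ 149|t − 4| < ε provided |t − 4| < ε/149.
Take δ = min(1, ε/149). Then 0 < |t − 4| < δ gives both |t − 4| < 1 and |t − 4| < ε/149, so |(2t^3 + 3t^2 + 6) − 182| < ε.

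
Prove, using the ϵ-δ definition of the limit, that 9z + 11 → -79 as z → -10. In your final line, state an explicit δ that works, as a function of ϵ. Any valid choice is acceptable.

Fix ϵ > 0. We need δ > 0 so that 0 < |z + 10| < δ implies |(9z + 11) + 79| < ϵ.
Since (9z + 11) + 79 = 9(z + 10), we have |(9z + 11) + 79| = 9|z + 10|.
Thus it suffices that |z + 10| < ϵ/9.
Take δ = ϵ/9. If 0 < |z + 10| < δ then |(9z + 11) + 79| = 9|z + 10| < 9·(ϵ/9) = ϵ.

δ = ϵ/9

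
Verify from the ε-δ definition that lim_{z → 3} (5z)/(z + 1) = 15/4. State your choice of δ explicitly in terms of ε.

δ = min(2, (8/5)ε)

Suppose ε > 0. We want δ > 0 with 0 < |z − 3| < δ ⇒ |(5z)/(z + 1) − (15/4)| < ε.
Combining over a common denominator, (5z)/(z + 1) − (15/4) = [(5z)·4 − 15·(z + 1)] / [4·(z + 1)] = 5(z − 3) / (4(z + 1)).
So |(5z)/(z + 1) − (15/4)| = 5|z − 3| / (4·|z + 1|).
Require δ ≤ 2, so |z + 1| ≥ |4| − |z − 3| > 4 − 2 = 2.
Hence |(5z)/(z + 1) − (15/4)| < 5|z − 3|/(4·2) = (5/8)|z − 3|, which is < ε once |z − 3| < (8/5)ε.
Take δ = min(2, (8/5)ε). Then 0 < |z − 3| < δ forces both bounds, so |(5z)/(z + 1) − (15/4)| < ε.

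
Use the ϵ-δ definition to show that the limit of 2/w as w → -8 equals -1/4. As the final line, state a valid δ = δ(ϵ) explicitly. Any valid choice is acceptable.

δ = min(4, 16ϵ)

Let ϵ > 0. We seek δ > 0 such that 0 < |w + 8| < δ implies |2/w + 1/4| < ϵ.
|2/w + 1/4| = 2·|-8 − w|/(8·|w|) = 2|w + 8|/(8|w|).
Restrict δ ≤ 4. Then |w + 8| < 4 gives |w| > 4, so 8|w| > 32.
Then |2/w + 1/4| < 2|w + 8|/32, which is < ϵ when |w + 8| < 16ϵ.
Take δ = min(4, 16ϵ). Then 0 < |w + 8| < δ gives both |w + 8| < 4 and |w + 8| < 16ϵ, so |2/w + 1/4| < ϵ.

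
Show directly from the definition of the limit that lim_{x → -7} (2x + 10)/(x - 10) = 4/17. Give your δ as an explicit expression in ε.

Let ε > 0. We want δ > 0 with 0 < |x + 7| < δ ⇒ |(2x + 10)/(x - 10) − (4/17)| < ε.
Combining over a common denominator, (2x + 10)/(x - 10) − (4/17) = [(2x + 10)·(-17) − (-4)·(x - 10)] / [(-17)·(x - 10)] = -30(x + 7) / ((-17)(x - 10)).
So |(2x + 10)/(x - 10) − (4/17)| = 30|x + 7| / (17·|x − 10|).
Require δ ≤ 17/2, so |x − 10| ≥ |-17| − |x + 7| > 17 − 17/2 = 17/2.
Hence |(2x + 10)/(x - 10) − (4/17)| < 30|x + 7|/(17·(17/2)) = (60/289)|x + 7|, which is < ε once |x + 7| < (289/60)ε.
Take δ = min(17/2, (289/60)ε). Then 0 < |x + 7| < δ forces both bounds, so |(2x + 10)/(x - 10) − (4/17)| < ε.

δ = min(17/2, (289/60)ε)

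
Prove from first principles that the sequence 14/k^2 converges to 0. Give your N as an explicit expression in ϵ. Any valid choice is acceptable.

N = (14/ϵ)^{1/2}

Fix ϵ > 0. For k ≥ 1, |14/k^2 − 0| = 14/k^2.
14/k^2 < ϵ ⇔ k^2 > 14/ϵ ⇔ k > (14/ϵ)^{1/2}.
Take N = (14/ϵ)^{1/2}. Then k > N implies 14/k^2 < ϵ.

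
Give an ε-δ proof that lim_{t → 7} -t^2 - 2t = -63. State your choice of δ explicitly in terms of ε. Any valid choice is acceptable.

δ = min(2, ε/18)

Fix ε > 0. We want δ > 0 such that 0 < |t − 7| < δ implies |(-t^2 - 2t) + 63| < ε.
(-t^2 - 2t) + 63 = -t^2 - 2t + 63 = (t − 7)(-t - 9).
So |(-t^2 - 2t) + 63| = |t − 7|·|-t - 9|.
Require δ ≤ 2. Then |t − 7| < 2 gives |t| < 9, and by the triangle inequality |-t - 9| ≤ 9 + 9 = 18.
Hence |(-t^2 - 2t) + 63| ≤ 18|t − 7| < ε provided |t − 7| < ε/18.
Take δ = min(2, ε/18). Then 0 < |t − 7| < δ gives both |t − 7| < 2 and |t − 7| < ε/18, so |(-t^2 - 2t) + 63| < ε.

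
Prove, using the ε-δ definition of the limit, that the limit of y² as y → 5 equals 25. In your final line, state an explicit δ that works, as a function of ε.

δ = min(1, ε/11)

Let ε > 0 be given. We seek δ > 0 with 0 < |y − 5| < δ ⇒ |y² − 25| < ε.
Factor: y² − 25 = (y − 5)(y + 5), so |y² − 25| = |y − 5|·|y + 5|.
Impose δ ≤ 1 so that |y| < 6; then |y + 5| ≤ 11.
Hence |y² − 25| ≤ 11|y − 5|, which is < ε once |y − 5| < ε/11.
Take δ = min(1, ε/11). If 0 < |y − 5| < δ then both bounds hold and |y² − 25| ≤ 11|y − 5| < 11·(ε/11) = ε.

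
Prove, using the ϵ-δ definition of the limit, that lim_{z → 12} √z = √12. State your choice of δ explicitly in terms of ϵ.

Fix ϵ > 0. We want δ > 0 such that 0 < |z − 12| < δ implies |√z − √12| < ϵ.
Multiplying by the conjugate, |√z − √12| = |z − 12|/(√z + √12).
Restrict δ ≤ 12 so that |z − 12| < 12 forces z > 0, and then √z + √12 > √12.
Hence |√z − √12| < |z − 12|/√12, which is < ϵ once |z − 12| < √12·ϵ.
Take δ = min(12, √12·ϵ). If 0 < |z − 12| < δ then z > 0 and |√z − √12| < |z − 12|/√12 < ϵ.

δ = min(12, √12·ϵ)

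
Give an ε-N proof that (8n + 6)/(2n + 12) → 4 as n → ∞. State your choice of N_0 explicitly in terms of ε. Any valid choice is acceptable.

N_0 = 21/ε

Let ε > 0. For n ≥ 1, |(8n + 6)/(2n + 12) − 4| = |-84|/(2(2n + 12)) = 84/(2(2n + 12)).
Since 2n + 12 ≥ 2n for n ≥ 1, this is ≤ 84/(2·2n) = 21/n.
So |(8n + 6)/(2n + 12) − 4| < ε whenever n > 21/ε.
Take N_0 = 21/ε. If n > N_0 then |(8n + 6)/(2n + 12) − 4| ≤ 21/n < ε.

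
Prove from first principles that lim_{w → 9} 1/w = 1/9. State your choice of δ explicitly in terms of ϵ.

Fix ϵ > 0. We seek δ > 0 such that 0 < |w − 9| < δ implies |1/w − (1/9)| < ϵ.
|1/w − (1/9)| = |9 − w|/(9·|w|) = |w − 9|/(9|w|).
Require δ ≤ 9/2 so that |w| > 9 − 9/2 = 9/2, hence 9|w| > 81/2.
Then |1/w − (1/9)| < |w − 9|/(81/2), which is < ϵ when |w − 9| < (81/2)ϵ.
Take δ = min(9/2, (81/2)ϵ). Then 0 < |w − 9| < δ gives both |w − 9| < 9/2 and |w − 9| < (81/2)ϵ, so |1/w − (1/9)| < ϵ.

δ = min(9/2, (81/2)ϵ)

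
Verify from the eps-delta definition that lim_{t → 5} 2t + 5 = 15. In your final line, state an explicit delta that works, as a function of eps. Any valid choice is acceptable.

Let eps > 0 be given. We need delta > 0 so that 0 < |t − 5| < delta implies |(2t + 5) − 15| < eps.
|(2t + 5) − 15| = |2t - 10| = 2|t − 5|.
So 2|t − 5| < eps exactly when |t − 5| < eps/2.
Take delta = eps/2. If 0 < |t − 5| < delta then |(2t + 5) − 15| = 2|t − 5| < 2·(eps/2) = eps.

delta = eps/2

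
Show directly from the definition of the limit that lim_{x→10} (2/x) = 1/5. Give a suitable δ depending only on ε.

δ = min(5, 25ε)

Let ε > 0 be given. We seek δ > 0 such that 0 < |x − 10| < δ implies |2/x − (1/5)| < ε.
|2/x − (1/5)| = 2·|10 − x|/(10·|x|) = 2|x − 10|/(10|x|).
Restrict δ ≤ 5. Then |x − 10| < 5 gives |x| > 5, so 10|x| > 50.
Then |2/x − (1/5)| < 2|x − 10|/50, which is < ε when |x − 10| < 25ε.
Take δ = min(5, 25ε). Then 0 < |x − 10| < δ gives both |x − 10| < 5 and |x − 10| < 25ε, so |2/x − (1/5)| < ε.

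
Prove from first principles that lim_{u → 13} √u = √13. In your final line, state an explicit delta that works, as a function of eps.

Fix eps > 0. We want delta > 0 such that 0 < |u − 13| < delta implies |√u − √13| < eps.
Rationalise: √u − √13 = (u − 13)/(√u + √13), so |√u − √13| = |u − 13|/(√u + √13).
Restrict delta ≤ 13 so that |u − 13| < 13 forces u > 0, and then √u + √13 > √13.
Hence |√u − √13| < |u − 13|/√13, which is < eps once |u − 13| < √13·eps.
Take delta = min(13, √13·eps). If 0 < |u − 13| < delta then u > 0 and |√u − √13| < |u − 13|/√13 < eps.

delta = min(13, √13·eps)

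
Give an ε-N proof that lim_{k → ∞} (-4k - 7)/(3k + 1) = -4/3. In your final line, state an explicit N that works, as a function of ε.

N = (17/9)/ε

Suppose ε > 0. For k ≥ 1, |(-4k - 7)/(3k + 1) + 4/3| = |-17|/(3(3k + 1)) = 17/(3(3k + 1)).
Since 3k + 1 ≥ 3k for k ≥ 1, this is ≤ 17/(3·3k) = (17/9)/k.
So |(-4k - 7)/(3k + 1) + 4/3| < ε whenever k > (17/9)/ε.
Take N = (17/9)/ε. If k > N then |(-4k - 7)/(3k + 1) + 4/3| ≤ (17/9)/k < ε.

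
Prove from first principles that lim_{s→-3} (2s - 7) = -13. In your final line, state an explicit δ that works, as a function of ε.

Let ε > 0 be given. We need δ > 0 so that 0 < |s + 3| < δ implies |(2s - 7) + 13| < ε.
Since (2s - 7) + 13 = 2(s + 3), we have |(2s - 7) + 13| = 2|s + 3|.
Thus it suffices that |s + 3| < ε/2.
Choosing δ = ε/2 gives |(2s - 7) + 13| = 2|s + 3| < ε whenever |s + 3| < δ.

δ = ε/2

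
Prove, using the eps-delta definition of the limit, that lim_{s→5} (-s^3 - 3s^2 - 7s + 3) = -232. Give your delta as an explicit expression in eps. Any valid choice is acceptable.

delta = min(1, eps/131)

Let eps > 0 be given. We want delta > 0 such that 0 < |s − 5| < delta implies |(-s^3 - 3s^2 - 7s + 3) + 232| < eps.
(-s^3 - 3s^2 - 7s + 3) + 232 = -s^3 - 3s^2 - 7s + 235 = (s − 5)(-s^2 - 8s - 47).
So |(-s^3 - 3s^2 - 7s + 3) + 232| = |s − 5|·|-s^2 - 8s - 47|.
Assume first that |s − 5| < 1, so |s| < 6. Then |-s^2 - 8s - 47| ≤ 6^2 + 8·6 + 47 = 131.
Hence |(-s^3 - 3s^2 - 7s + 3) + 232| ≤ 131|s − 5| < eps provided |s − 5| < eps/131.
Take delta = min(1, eps/131). Then 0 < |s − 5| < delta gives both |s − 5| < 1 and |s − 5| < eps/131, so |(-s^3 - 3s^2 - 7s + 3) + 232| < eps.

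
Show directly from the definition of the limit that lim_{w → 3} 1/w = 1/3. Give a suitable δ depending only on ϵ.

δ = min(3/2, (9/2)ϵ)

Fix ϵ > 0. We seek δ > 0 such that 0 < |w − 3| < δ implies |1/w − (1/3)| < ϵ.
|1/w − (1/3)| = |3 − w|/(3·|w|) = |w − 3|/(3|w|).
Restrict δ ≤ 3/2. Then |w − 3| < 3/2 gives |w| > 3/2, so 3|w| > 9/2.
Then |1/w − (1/3)| < |w − 3|/(9/2), which is < ϵ when |w − 3| < (9/2)ϵ.
Take δ = min(3/2, (9/2)ϵ). Then 0 < |w − 3| < δ gives both |w − 3| < 3/2 and |w − 3| < (9/2)ϵ, so |1/w − (1/3)| < ϵ.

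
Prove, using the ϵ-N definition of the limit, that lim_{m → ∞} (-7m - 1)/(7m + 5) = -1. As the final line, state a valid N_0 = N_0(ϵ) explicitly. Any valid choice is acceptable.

N_0 = (4/7)/ϵ

Let ϵ > 0 be given. For m ≥ 1, |(-7m - 1)/(7m + 5) + 1| = |28|/(7(7m + 5)) = 28/(7(7m + 5)).
Since 7m + 5 ≥ 7m for m ≥ 1, this is ≤ 28/(7·7m) = (4/7)/m.
So |(-7m - 1)/(7m + 5) + 1| < ϵ whenever m > (4/7)/ϵ.
Take N_0 = (4/7)/ϵ. If m > N_0 then |(-7m - 1)/(7m + 5) + 1| ≤ (4/7)/m < ϵ.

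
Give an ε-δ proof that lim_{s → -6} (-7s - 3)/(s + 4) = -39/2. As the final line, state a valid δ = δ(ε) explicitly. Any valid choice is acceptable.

Let ε > 0 be given. We want δ > 0 with 0 < |s + 6| < δ ⇒ |(-7s - 3)/(s + 4) + 39/2| < ε.
Combining over a common denominator, (-7s - 3)/(s + 4) + 39/2 = [(-7s - 3)·(-2) − 39·(s + 4)] / [(-2)·(s + 4)] = -25(s + 6) / ((-2)(s + 4)).
So |(-7s - 3)/(s + 4) + 39/2| = 25|s + 6| / (2·|s + 4|).
Restrict δ ≤ 1. Then |s + 6| < 1 gives |s + 4| = |(s + 6) + (-2)| ≥ 2 − 1 = 1.
Hence |(-7s - 3)/(s + 4) + 39/2| < 25|s + 6|/(2·1) = (25/2)|s + 6|, which is < ε once |s + 6| < (2/25)ε.
Take δ = min(1, (2/25)ε). Then 0 < |s + 6| < δ forces both bounds, so |(-7s - 3)/(s + 4) + 39/2| < ε.

δ = min(1, (2/25)ε)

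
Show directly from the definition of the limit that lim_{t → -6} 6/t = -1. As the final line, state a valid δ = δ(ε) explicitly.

δ = min(3, 3ε)

Suppose ε > 0. We seek δ > 0 such that 0 < |t + 6| < δ implies |6/t + 1| < ε.
|6/t + 1| = 6·|-6 − t|/(6·|t|) = 6|t + 6|/(6|t|).
Require δ ≤ 3 so that |t| > 6 − 3 = 3, hence 6|t| > 18.
Then |6/t + 1| < 6|t + 6|/18, which is < ε when |t + 6| < 3ε.
Take δ = min(3, 3ε). Then 0 < |t + 6| < δ gives both |t + 6| < 3 and |t + 6| < 3ε, so |6/t + 1| < ε.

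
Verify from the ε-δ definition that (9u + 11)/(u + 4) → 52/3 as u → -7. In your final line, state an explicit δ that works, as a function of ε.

Fix ε > 0. We want δ > 0 with 0 < |u + 7| < δ ⇒ |(9u + 11)/(u + 4) − (52/3)| < ε.
Combining over a common denominator, (9u + 11)/(u + 4) − (52/3) = [(9u + 11)·(-3) − (-52)·(u + 4)] / [(-3)·(u + 4)] = 25(u + 7) / ((-3)(u + 4)).
So |(9u + 11)/(u + 4) − (52/3)| = 25|u + 7| / (3·|u + 4|).
Restrict δ ≤ 3/2. Then |u + 7| < 3/2 gives |u + 4| = |(u + 7) + (-3)| ≥ 3 − 3/2 = 3/2.
Hence |(9u + 11)/(u + 4) − (52/3)| < 25|u + 7|/(3·(3/2)) = (50/9)|u + 7|, which is < ε once |u + 7| < (9/50)ε.
Take δ = min(3/2, (9/50)ε). Then 0 < |u + 7| < δ forces both bounds, so |(9u + 11)/(u + 4) − (52/3)| < ε.

δ = min(3/2, (9/50)ε)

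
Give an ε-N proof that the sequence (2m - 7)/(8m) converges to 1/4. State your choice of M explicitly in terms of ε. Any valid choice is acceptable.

Let ε > 0. For m ≥ 1, |(2m - 7)/(8m) − (1/4)| = |-56|/(8(8m)) = 56/(8(8m)).
Since 8m ≥ 8m for m ≥ 1, this is ≤ 56/(8·8m) = (7/8)/m.
So |(2m - 7)/(8m) − (1/4)| < ε whenever m > (7/8)/ε.
Take M = (7/8)/ε. If m > M then |(2m - 7)/(8m) − (1/4)| ≤ (7/8)/m < ε.

M = (7/8)/ε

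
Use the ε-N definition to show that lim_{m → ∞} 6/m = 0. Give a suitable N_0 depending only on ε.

Fix ε > 0. For m ≥ 1, |6/m − 0| = 6/(m) ≤ 6/m.
We need 6/m < ε, i.e. m > 6/ε.
Take N_0 = 6/ε. If m > N_0 then |6/m| ≤ 6/m < ε.

N_0 = 6/ε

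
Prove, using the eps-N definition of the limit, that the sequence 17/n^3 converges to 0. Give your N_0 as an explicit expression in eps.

N_0 = (17/eps)^{1/3}

Let eps > 0. For n ≥ 1, |17/n^3 − 0| = 17/n^3.
17/n^3 < eps ⇔ n^3 > 17/eps ⇔ n > (17/eps)^{1/3}.
Take N_0 = (17/eps)^{1/3}. Then n > N_0 implies 17/n^3 < eps.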